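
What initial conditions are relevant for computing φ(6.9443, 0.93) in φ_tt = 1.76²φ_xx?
Domain of dependence: [5.3075, 8.5811]. Signals travel at speed 1.76, so data within |x - 6.9443| ≤ 1.76·0.93 = 1.6368 can reach the point.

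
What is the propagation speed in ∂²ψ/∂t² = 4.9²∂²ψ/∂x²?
Speed = 4.9. Information travels along characteristics x = x₀ ± 4.9t.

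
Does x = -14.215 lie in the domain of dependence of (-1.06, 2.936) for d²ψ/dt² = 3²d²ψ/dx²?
No. The domain of dependence is [-9.868, 7.748], and -14.215 is outside this interval.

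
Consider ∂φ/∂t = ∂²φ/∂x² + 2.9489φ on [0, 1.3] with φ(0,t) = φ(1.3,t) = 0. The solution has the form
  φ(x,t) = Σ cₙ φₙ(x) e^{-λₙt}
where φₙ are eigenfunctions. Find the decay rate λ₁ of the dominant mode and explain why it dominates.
Eigenvalues: λₙ = n²π²/1.3² - 2.9489.
First three modes:
  n=1: λ₁ = π²/1.3² - 2.9489 ≈ 2.891
  n=2: λ₂ = 4π²/1.3² - 2.9489 ≈ 20.411
  n=3: λ₃ = 9π²/1.3² - 2.9489 ≈ 49.611
Since π²/1.3² ≈ 5.84 > 2.9489, all λₙ > 0.
The n=1 mode decays slowest → dominates as t → ∞.
Asymptotic: φ ~ c₁ sin(πx/1.3) e^{-λ₁t} with decay rate λ₁ ≈ 2.891.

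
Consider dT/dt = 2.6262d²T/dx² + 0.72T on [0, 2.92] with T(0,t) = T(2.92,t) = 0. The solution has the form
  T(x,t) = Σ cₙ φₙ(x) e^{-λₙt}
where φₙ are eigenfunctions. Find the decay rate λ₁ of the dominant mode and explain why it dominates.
Eigenvalues: λₙ = 2.6262n²π²/2.92² - 0.72.
First three modes:
  n=1: λ₁ = 2.6262π²/2.92² - 0.72 ≈ 2.32
  n=2: λ₂ = 10.5048π²/2.92² - 0.72 ≈ 11.44
  n=3: λ₃ = 23.6358π²/2.92² - 0.72 ≈ 26.639
Since 2.6262π²/2.92² ≈ 3.04 > 0.72, all λₙ > 0.
The n=1 mode decays slowest → dominates as t → ∞.
Asymptotic: T ~ c₁ sin(πx/2.92) e^{-λ₁t} with decay rate λ₁ ≈ 2.32.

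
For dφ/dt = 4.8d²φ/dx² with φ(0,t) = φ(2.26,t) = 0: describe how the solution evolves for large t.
φ → 0. Heat diffuses out through both boundaries.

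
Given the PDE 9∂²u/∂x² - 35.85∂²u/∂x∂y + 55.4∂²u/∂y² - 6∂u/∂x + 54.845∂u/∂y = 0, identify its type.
The second-order coefficients are A = 9, B = -35.85, C = 55.4. Since B² - 4AC = -709.1775 < 0, this is an elliptic PDE.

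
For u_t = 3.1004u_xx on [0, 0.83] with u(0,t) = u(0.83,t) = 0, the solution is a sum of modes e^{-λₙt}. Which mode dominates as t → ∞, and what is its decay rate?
Eigenvalues: λₙ = 3.1004n²π²/0.83².
First three modes:
  n=1: λ₁ = 3.1004π²/0.83² ≈ 44.418
  n=2: λ₂ = 12.4016π²/0.83² ≈ 177.673 (4× faster decay)
  n=3: λ₃ = 27.9036π²/0.83² ≈ 399.764 (9× faster decay)
As t → ∞, higher modes decay exponentially faster. The n=1 mode dominates: u ~ c₁ sin(πx/0.83) e^{-λ₁t}.
Decay rate: λ₁ = 3.1004π²/0.83² ≈ 44.418.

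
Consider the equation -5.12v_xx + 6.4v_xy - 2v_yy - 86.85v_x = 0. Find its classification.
Parabolic. (A = -5.12, B = 6.4, C = -2 gives B² - 4AC = 0.)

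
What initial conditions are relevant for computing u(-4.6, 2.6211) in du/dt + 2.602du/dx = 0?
A single point: x = -11.4201022. The characteristic through (-4.6, 2.6211) is x - 2.602t = const, so x = -4.6 - 2.602·2.6211 = -11.4201022.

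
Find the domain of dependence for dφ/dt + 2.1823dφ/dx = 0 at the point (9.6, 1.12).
A single point: x = 7.155824. The characteristic through (9.6, 1.12) is x - 2.1823t = const, so x = 9.6 - 2.1823·1.12 = 7.155824.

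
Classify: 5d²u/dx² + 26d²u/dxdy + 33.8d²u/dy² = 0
Parabolic (discriminant = 0).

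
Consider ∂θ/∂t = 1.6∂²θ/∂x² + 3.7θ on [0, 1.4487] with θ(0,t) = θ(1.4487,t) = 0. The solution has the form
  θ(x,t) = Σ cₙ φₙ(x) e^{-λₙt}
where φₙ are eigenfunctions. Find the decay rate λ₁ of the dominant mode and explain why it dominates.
Eigenvalues: λₙ = 1.6n²π²/1.4487² - 3.7.
First three modes:
  n=1: λ₁ = 1.6π²/1.4487² - 3.7 ≈ 3.824
  n=2: λ₂ = 6.4π²/1.4487² - 3.7 ≈ 26.397
  n=3: λ₃ = 14.4π²/1.4487² - 3.7 ≈ 64.018
Since 1.6π²/1.4487² ≈ 7.524 > 3.7, all λₙ > 0.
The n=1 mode decays slowest → dominates as t → ∞.
Asymptotic: θ ~ c₁ sin(πx/1.4487) e^{-λ₁t} with decay rate λ₁ ≈ 3.824.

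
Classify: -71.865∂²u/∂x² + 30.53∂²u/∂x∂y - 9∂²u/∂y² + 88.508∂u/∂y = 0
Elliptic (discriminant = -1655.0591).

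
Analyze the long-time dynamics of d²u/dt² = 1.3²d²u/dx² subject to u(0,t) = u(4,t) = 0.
Long-time behavior: u oscillates (no decay). Energy is conserved; the solution oscillates indefinitely as standing waves.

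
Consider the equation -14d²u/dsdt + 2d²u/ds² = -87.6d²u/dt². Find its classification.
Rewriting in standard form: 2d²u/ds² - 14d²u/dsdt + 87.6d²u/dt² = 0. Elliptic. (A = 2, B = -14, C = 87.6 gives B² - 4AC = -504.8.)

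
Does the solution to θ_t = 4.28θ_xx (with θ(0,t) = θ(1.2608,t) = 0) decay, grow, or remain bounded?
θ → 0. Heat diffuses out through both boundaries.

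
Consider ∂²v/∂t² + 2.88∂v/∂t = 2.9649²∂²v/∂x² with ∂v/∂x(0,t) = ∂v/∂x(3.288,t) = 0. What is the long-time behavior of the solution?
As t → ∞, v → constant (steady state). Damping (γ=2.88) dissipates the nonconstant modes; with Neumann BCs the spatial average obeys M''+γM'=0 and tends to a finite limit.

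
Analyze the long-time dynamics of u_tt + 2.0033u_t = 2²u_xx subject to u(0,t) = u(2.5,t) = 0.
Long-time behavior: u → 0. Damping (γ=2.0033) dissipates energy; oscillations decay exponentially.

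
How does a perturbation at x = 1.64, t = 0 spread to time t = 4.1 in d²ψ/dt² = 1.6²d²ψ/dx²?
Domain of influence: [-4.92, 8.2]. Data at x = 1.64 spreads outward at speed 1.6.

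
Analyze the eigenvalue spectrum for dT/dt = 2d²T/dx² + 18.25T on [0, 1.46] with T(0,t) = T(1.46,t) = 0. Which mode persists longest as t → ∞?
Eigenvalues: λₙ = 2n²π²/1.46² - 18.25.
First three modes:
  n=1: λ₁ = 2π²/1.46² - 18.25 ≈ -8.99
  n=2: λ₂ = 8π²/1.46² - 18.25 ≈ 18.791
  n=3: λ₃ = 18π²/1.46² - 18.25 ≈ 65.093
Since 2π²/1.46² ≈ 9.26 < 18.25, λ₁ < 0.
The n=1 mode grows fastest (−λₙ is largest for n=1) → dominates.
Asymptotic: T ~ c₁ sin(πx/1.46) e^{8.99t} (exponential growth at rate −λ₁ ≈ 8.99).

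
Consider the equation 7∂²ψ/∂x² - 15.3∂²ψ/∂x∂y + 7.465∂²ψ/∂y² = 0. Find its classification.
Hyperbolic. (A = 7, B = -15.3, C = 7.465 gives B² - 4AC = 25.07.)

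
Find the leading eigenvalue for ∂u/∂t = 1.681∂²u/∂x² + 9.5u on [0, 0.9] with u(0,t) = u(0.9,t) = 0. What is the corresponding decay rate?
Eigenvalues: λₙ = 1.681n²π²/0.9² - 9.5.
First three modes:
  n=1: λ₁ = 1.681π²/0.9² - 9.5 ≈ 10.982
  n=2: λ₂ = 6.724π²/0.9² - 9.5 ≈ 72.43
  n=3: λ₃ = 15.129π²/0.9² - 9.5 ≈ 174.842
Since 1.681π²/0.9² ≈ 20.482 > 9.5, all λₙ > 0.
The n=1 mode decays slowest → dominates as t → ∞.
Asymptotic: u ~ c₁ sin(πx/0.9) e^{-λ₁t} with decay rate λ₁ ≈ 10.982.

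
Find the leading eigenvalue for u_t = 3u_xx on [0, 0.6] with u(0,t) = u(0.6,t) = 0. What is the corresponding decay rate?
Eigenvalues: λₙ = 3n²π²/0.6².
First three modes:
  n=1: λ₁ = 3π²/0.6² ≈ 82.247
  n=2: λ₂ = 12π²/0.6² ≈ 328.987 (4× faster decay)
  n=3: λ₃ = 27π²/0.6² ≈ 740.22 (9× faster decay)
As t → ∞, higher modes decay exponentially faster. The n=1 mode dominates: u ~ c₁ sin(πx/0.6) e^{-λ₁t}.
Decay rate: λ₁ = 3π²/0.6² ≈ 82.247.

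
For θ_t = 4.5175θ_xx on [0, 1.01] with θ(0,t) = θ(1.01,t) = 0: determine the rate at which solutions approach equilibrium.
Eigenvalues: λₙ = 4.5175n²π²/1.01².
First three modes:
  n=1: λ₁ = 4.5175π²/1.01² ≈ 43.707
  n=2: λ₂ = 18.07π²/1.01² ≈ 174.83 (4× faster decay)
  n=3: λ₃ = 40.6575π²/1.01² ≈ 393.367 (9× faster decay)
As t → ∞, higher modes decay exponentially faster. The n=1 mode dominates: θ ~ c₁ sin(πx/1.01) e^{-λ₁t}.
Decay rate: λ₁ = 4.5175π²/1.01² ≈ 43.707.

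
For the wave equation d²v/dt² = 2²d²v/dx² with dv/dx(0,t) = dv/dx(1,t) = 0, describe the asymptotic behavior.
v oscillates about a mean that drifts linearly in t (generically unbounded; no decay). There is no damping, so the nonconstant modes persist as standing waves (energy conserved, no decay). But with Neumann conditions at both ends the constant mode has eigenvalue 0: the spatial mean M(t) of v satisfies M'' = 0, so M(t) = M(0) + M'(0)·t. Unless the initial velocity has zero mean (∫v_t(x,0)dx = 0), the solution grows linearly in t (unbounded, though not exponentially); if it does have zero mean, the solution stays bounded and simply oscillates.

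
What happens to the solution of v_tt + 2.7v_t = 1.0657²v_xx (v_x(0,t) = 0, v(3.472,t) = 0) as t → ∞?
v → 0. Damping (γ=2.7) dissipates energy; oscillations decay exponentially.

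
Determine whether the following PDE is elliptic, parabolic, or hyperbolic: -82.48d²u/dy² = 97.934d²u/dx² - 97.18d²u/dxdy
Rewriting in standard form: -97.934d²u/dx² + 97.18d²u/dxdy - 82.48d²u/dy² = 0. Coefficients: A = -97.934, B = 97.18, C = -82.48. B² - 4AC = -22866.43288, which is negative, so the equation is elliptic.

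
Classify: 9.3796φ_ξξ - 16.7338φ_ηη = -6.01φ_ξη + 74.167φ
Rewriting in standard form: 9.3796φ_ξξ + 6.01φ_ξη - 16.7338φ_ηη - 74.167φ = 0. Hyperbolic (discriminant = 663.94550192).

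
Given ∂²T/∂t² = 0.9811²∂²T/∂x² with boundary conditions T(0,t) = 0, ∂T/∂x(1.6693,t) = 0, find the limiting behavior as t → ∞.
T oscillates (no decay). Energy is conserved; the solution oscillates indefinitely as standing waves.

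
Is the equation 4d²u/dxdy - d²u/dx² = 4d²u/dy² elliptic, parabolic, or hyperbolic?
Rewriting in standard form: -d²u/dx² + 4d²u/dxdy - 4d²u/dy² = 0. Computing B² - 4AC with A = -1, B = 4, C = -4: discriminant = 0 (zero). Answer: parabolic.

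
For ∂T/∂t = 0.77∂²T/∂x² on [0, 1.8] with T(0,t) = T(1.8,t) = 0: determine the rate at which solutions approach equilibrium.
Eigenvalues: λₙ = 0.77n²π²/1.8².
First three modes:
  n=1: λ₁ = 0.77π²/1.8² ≈ 2.346
  n=2: λ₂ = 3.08π²/1.8² ≈ 9.382 (4× faster decay)
  n=3: λ₃ = 6.93π²/1.8² ≈ 21.11 (9× faster decay)
As t → ∞, higher modes decay exponentially faster. The n=1 mode dominates: T ~ c₁ sin(πx/1.8) e^{-λ₁t}.
Decay rate: λ₁ = 0.77π²/1.8² ≈ 2.346.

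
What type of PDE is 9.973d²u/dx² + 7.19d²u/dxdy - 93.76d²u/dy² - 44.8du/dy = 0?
With A = 9.973, B = 7.19, C = -93.76, the discriminant is 3791.97002. This is a hyperbolic PDE.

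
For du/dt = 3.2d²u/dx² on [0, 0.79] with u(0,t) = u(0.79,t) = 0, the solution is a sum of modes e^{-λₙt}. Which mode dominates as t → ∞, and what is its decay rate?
Eigenvalues: λₙ = 3.2n²π²/0.79².
First three modes:
  n=1: λ₁ = 3.2π²/0.79² ≈ 50.605
  n=2: λ₂ = 12.8π²/0.79² ≈ 202.421 (4× faster decay)
  n=3: λ₃ = 28.8π²/0.79² ≈ 455.447 (9× faster decay)
As t → ∞, higher modes decay exponentially faster. The n=1 mode dominates: u ~ c₁ sin(πx/0.79) e^{-λ₁t}.
Decay rate: λ₁ = 3.2π²/0.79² ≈ 50.605.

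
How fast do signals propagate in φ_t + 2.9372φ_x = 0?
Speed = 2.9372. Information travels along x - 2.9372t = const (rightward).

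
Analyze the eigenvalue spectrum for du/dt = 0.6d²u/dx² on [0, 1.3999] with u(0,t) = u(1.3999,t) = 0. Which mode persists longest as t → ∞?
Eigenvalues: λₙ = 0.6n²π²/1.3999².
First three modes:
  n=1: λ₁ = 0.6π²/1.3999² ≈ 3.022
  n=2: λ₂ = 2.4π²/1.3999² ≈ 12.087 (4× faster decay)
  n=3: λ₃ = 5.4π²/1.3999² ≈ 27.196 (9× faster decay)
As t → ∞, higher modes decay exponentially faster. The n=1 mode dominates: u ~ c₁ sin(πx/1.3999) e^{-λ₁t}.
Decay rate: λ₁ = 0.6π²/1.3999² ≈ 3.022.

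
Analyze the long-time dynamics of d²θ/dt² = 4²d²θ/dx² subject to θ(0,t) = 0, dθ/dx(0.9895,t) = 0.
Long-time behavior: θ oscillates (no decay). Energy is conserved; the solution oscillates indefinitely as standing waves.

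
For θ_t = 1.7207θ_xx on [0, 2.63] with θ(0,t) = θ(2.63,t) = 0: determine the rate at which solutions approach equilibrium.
Eigenvalues: λₙ = 1.7207n²π²/2.63².
First three modes:
  n=1: λ₁ = 1.7207π²/2.63² ≈ 2.455
  n=2: λ₂ = 6.8828π²/2.63² ≈ 9.821 (4× faster decay)
  n=3: λ₃ = 15.4863π²/2.63² ≈ 22.097 (9× faster decay)
As t → ∞, higher modes decay exponentially faster. The n=1 mode dominates: θ ~ c₁ sin(πx/2.63) e^{-λ₁t}.
Decay rate: λ₁ = 1.7207π²/2.63² ≈ 2.455.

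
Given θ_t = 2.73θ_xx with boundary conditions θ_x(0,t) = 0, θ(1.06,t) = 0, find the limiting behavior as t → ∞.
θ → 0. Heat escapes through the Dirichlet boundary.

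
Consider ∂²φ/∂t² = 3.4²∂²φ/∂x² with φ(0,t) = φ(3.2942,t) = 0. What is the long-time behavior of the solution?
As t → ∞, φ oscillates (no decay). Energy is conserved; the solution oscillates indefinitely as standing waves.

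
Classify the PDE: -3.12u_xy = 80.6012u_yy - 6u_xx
Rewriting in standard form: 6u_xx - 3.12u_xy - 80.6012u_yy = 0. A = 6, B = -3.12, C = -80.6012. Discriminant B² - 4AC = 1944.1632. Since 1944.1632 > 0, hyperbolic.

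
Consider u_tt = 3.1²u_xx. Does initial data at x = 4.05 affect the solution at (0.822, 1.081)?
Yes. The domain of dependence is [-2.5291, 4.1731], and 4.05 ∈ [-2.5291, 4.1731].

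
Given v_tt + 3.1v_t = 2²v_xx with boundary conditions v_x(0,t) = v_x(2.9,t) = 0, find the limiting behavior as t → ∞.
v → constant (steady state). Damping (γ=3.1) dissipates the nonconstant modes; with Neumann BCs the spatial average obeys M''+γM'=0 and tends to a finite limit.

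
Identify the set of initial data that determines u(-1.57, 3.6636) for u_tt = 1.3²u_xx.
Domain of dependence: [-6.33268, 3.19268]. Signals travel at speed 1.3, so data within |x - -1.57| ≤ 1.3·3.6636 = 4.76268 can reach the point.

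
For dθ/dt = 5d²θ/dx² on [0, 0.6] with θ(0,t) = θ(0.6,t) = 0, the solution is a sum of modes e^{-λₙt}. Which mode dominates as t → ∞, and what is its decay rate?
Eigenvalues: λₙ = 5n²π²/0.6².
First three modes:
  n=1: λ₁ = 5π²/0.6² ≈ 137.078
  n=2: λ₂ = 20π²/0.6² ≈ 548.311 (4× faster decay)
  n=3: λ₃ = 45π²/0.6² ≈ 1233.701 (9× faster decay)
As t → ∞, higher modes decay exponentially faster. The n=1 mode dominates: θ ~ c₁ sin(πx/0.6) e^{-λ₁t}.
Decay rate: λ₁ = 5π²/0.6² ≈ 137.078.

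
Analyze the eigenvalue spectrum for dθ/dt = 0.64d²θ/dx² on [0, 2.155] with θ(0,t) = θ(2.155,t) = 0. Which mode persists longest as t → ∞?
Eigenvalues: λₙ = 0.64n²π²/2.155².
First three modes:
  n=1: λ₁ = 0.64π²/2.155² ≈ 1.36
  n=2: λ₂ = 2.56π²/2.155² ≈ 5.441 (4× faster decay)
  n=3: λ₃ = 5.76π²/2.155² ≈ 12.241 (9× faster decay)
As t → ∞, higher modes decay exponentially faster. The n=1 mode dominates: θ ~ c₁ sin(πx/2.155) e^{-λ₁t}.
Decay rate: λ₁ = 0.64π²/2.155² ≈ 1.36.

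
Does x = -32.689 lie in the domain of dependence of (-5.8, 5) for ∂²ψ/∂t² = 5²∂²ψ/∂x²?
No. The domain of dependence is [-30.8, 19.2], and -32.689 is outside this interval.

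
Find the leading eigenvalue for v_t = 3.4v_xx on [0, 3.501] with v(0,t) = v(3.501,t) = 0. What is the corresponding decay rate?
Eigenvalues: λₙ = 3.4n²π²/3.501².
First three modes:
  n=1: λ₁ = 3.4π²/3.501² ≈ 2.738
  n=2: λ₂ = 13.6π²/3.501² ≈ 10.951 (4× faster decay)
  n=3: λ₃ = 30.6π²/3.501² ≈ 24.64 (9× faster decay)
As t → ∞, higher modes decay exponentially faster. The n=1 mode dominates: v ~ c₁ sin(πx/3.501) e^{-λ₁t}.
Decay rate: λ₁ = 3.4π²/3.501² ≈ 2.738.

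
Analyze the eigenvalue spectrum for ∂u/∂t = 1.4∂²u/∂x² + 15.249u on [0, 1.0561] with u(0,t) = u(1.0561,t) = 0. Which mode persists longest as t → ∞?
Eigenvalues: λₙ = 1.4n²π²/1.0561² - 15.249.
First three modes:
  n=1: λ₁ = 1.4π²/1.0561² - 15.249 ≈ -2.861
  n=2: λ₂ = 5.6π²/1.0561² - 15.249 ≈ 34.305
  n=3: λ₃ = 12.6π²/1.0561² - 15.249 ≈ 96.247
Since 1.4π²/1.0561² ≈ 12.388 < 15.249, λ₁ < 0.
The n=1 mode grows fastest (−λₙ is largest for n=1) → dominates.
Asymptotic: u ~ c₁ sin(πx/1.0561) e^{2.861t} (exponential growth at rate −λ₁ ≈ 2.861).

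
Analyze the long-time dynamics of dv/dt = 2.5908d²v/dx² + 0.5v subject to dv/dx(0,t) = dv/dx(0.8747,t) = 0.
Long-time behavior: v grows unboundedly. With Neumann BCs the constant mode has diffusion eigenvalue 0, so any r > 0 makes it grow like e^(0.5t); solution grows exponentially.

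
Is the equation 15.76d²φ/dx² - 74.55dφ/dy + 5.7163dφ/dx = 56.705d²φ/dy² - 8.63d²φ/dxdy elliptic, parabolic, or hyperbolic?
Rewriting in standard form: 15.76d²φ/dx² + 8.63d²φ/dxdy - 56.705d²φ/dy² + 5.7163dφ/dx - 74.55dφ/dy = 0. Computing B² - 4AC with A = 15.76, B = 8.63, C = -56.705: discriminant = 3649.1601 (positive). Answer: hyperbolic.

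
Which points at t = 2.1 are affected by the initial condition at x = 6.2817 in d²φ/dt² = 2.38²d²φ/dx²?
Domain of influence: [1.2837, 11.2797]. Data at x = 6.2817 spreads outward at speed 2.38.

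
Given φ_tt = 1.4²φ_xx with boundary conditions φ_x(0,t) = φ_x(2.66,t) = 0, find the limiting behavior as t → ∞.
φ oscillates about a mean that drifts linearly in t (generically unbounded; no decay). There is no damping, so the nonconstant modes persist as standing waves (energy conserved, no decay). But with Neumann conditions at both ends the constant mode has eigenvalue 0: the spatial mean M(t) of φ satisfies M'' = 0, so M(t) = M(0) + M'(0)·t. Unless the initial velocity has zero mean (∫φ_t(x,0)dx = 0), the solution grows linearly in t (unbounded, though not exponentially); if it does have zero mean, the solution stays bounded and simply oscillates.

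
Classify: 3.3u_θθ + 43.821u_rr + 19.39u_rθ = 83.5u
Rewriting in standard form: 43.821u_rr + 19.39u_rθ + 3.3u_θθ - 83.5u = 0. Elliptic (discriminant = -202.4651).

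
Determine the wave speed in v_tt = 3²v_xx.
Speed = 3. Information travels along characteristics x = x₀ ± 3t.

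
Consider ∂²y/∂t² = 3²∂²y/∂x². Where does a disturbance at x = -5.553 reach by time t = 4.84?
Domain of influence: [-20.073, 8.967]. Data at x = -5.553 spreads outward at speed 3.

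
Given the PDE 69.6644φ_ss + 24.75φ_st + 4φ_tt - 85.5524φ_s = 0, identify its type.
The second-order coefficients are A = 69.6644, B = 24.75, C = 4. Since B² - 4AC = -502.0679 < 0, this is an elliptic PDE.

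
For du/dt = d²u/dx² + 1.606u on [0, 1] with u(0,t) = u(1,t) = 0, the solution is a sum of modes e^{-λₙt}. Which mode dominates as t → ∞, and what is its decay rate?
Eigenvalues: λₙ = n²π²/1² - 1.606.
First three modes:
  n=1: λ₁ = π² - 1.606 ≈ 8.264
  n=2: λ₂ = 4π² - 1.606 ≈ 37.872
  n=3: λ₃ = 9π² - 1.606 ≈ 87.22
Since π² ≈ 9.87 > 1.606, all λₙ > 0.
The n=1 mode decays slowest → dominates as t → ∞.
Asymptotic: u ~ c₁ sin(πx/1) e^{-λ₁t} with decay rate λ₁ ≈ 8.264.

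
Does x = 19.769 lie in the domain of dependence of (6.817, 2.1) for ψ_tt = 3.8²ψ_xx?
No. The domain of dependence is [-1.163, 14.797], and 19.769 is outside this interval.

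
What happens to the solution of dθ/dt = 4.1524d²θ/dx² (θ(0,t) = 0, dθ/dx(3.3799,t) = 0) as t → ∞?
θ → 0. Heat escapes through the Dirichlet boundary.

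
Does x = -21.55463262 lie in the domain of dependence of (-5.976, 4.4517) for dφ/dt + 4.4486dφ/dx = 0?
No. Only data at x = -25.77983262 affects (-5.976, 4.4517). Advection has one-way propagation along characteristics.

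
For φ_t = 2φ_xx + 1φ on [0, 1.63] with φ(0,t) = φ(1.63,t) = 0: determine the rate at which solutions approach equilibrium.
Eigenvalues: λₙ = 2n²π²/1.63² - 1.
First three modes:
  n=1: λ₁ = 2π²/1.63² - 1 ≈ 6.429
  n=2: λ₂ = 8π²/1.63² - 1 ≈ 28.718
  n=3: λ₃ = 18π²/1.63² - 1 ≈ 65.865
Since 2π²/1.63² ≈ 7.429 > 1, all λₙ > 0.
The n=1 mode decays slowest → dominates as t → ∞.
Asymptotic: φ ~ c₁ sin(πx/1.63) e^{-λ₁t} with decay rate λ₁ ≈ 6.429.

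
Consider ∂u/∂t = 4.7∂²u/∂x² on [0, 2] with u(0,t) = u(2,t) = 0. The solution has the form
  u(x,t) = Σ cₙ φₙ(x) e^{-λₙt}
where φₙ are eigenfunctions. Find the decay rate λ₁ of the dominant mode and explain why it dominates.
Eigenvalues: λₙ = 4.7n²π²/2².
First three modes:
  n=1: λ₁ = 4.7π²/2² ≈ 11.597
  n=2: λ₂ = 18.8π²/2² ≈ 46.387 (4× faster decay)
  n=3: λ₃ = 42.3π²/2² ≈ 104.371 (9× faster decay)
As t → ∞, higher modes decay exponentially faster. The n=1 mode dominates: u ~ c₁ sin(πx/2) e^{-λ₁t}.
Decay rate: λ₁ = 4.7π²/2² ≈ 11.597.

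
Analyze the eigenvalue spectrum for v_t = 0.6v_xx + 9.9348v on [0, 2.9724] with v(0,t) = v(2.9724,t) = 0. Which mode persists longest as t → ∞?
Eigenvalues: λₙ = 0.6n²π²/2.9724² - 9.9348.
First three modes:
  n=1: λ₁ = 0.6π²/2.9724² - 9.9348 ≈ -9.265
  n=2: λ₂ = 2.4π²/2.9724² - 9.9348 ≈ -7.254
  n=3: λ₃ = 5.4π²/2.9724² - 9.9348 ≈ -3.903
Since 0.6π²/2.9724² ≈ 0.67 < 9.9348, λ₁ < 0.
The n=1 mode grows fastest (−λₙ is largest for n=1) → dominates.
Asymptotic: v ~ c₁ sin(πx/2.9724) e^{9.265t} (exponential growth at rate −λ₁ ≈ 9.265).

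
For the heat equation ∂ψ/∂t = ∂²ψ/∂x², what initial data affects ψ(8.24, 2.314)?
The entire real line. The heat equation has infinite propagation speed: any initial disturbance instantly affects all points (though exponentially small far away).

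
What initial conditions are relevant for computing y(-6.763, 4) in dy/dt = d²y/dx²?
The entire real line. The heat equation has infinite propagation speed: any initial disturbance instantly affects all points (though exponentially small far away).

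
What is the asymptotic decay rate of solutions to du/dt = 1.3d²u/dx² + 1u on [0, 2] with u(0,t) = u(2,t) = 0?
Eigenvalues: λₙ = 1.3n²π²/2² - 1.
First three modes:
  n=1: λ₁ = 1.3π²/2² - 1 ≈ 2.208
  n=2: λ₂ = 5.2π²/2² - 1 ≈ 11.83
  n=3: λ₃ = 11.7π²/2² - 1 ≈ 27.869
Since 1.3π²/2² ≈ 3.208 > 1, all λₙ > 0.
The n=1 mode decays slowest → dominates as t → ∞.
Asymptotic: u ~ c₁ sin(πx/2) e^{-λ₁t} with decay rate λ₁ ≈ 2.208.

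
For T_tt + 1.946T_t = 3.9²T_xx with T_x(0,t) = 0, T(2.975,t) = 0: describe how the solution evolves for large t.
T → 0. Damping (γ=1.946) dissipates energy; oscillations decay exponentially.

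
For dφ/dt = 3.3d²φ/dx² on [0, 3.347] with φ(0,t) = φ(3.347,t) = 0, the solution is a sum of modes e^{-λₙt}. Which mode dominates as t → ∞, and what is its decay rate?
Eigenvalues: λₙ = 3.3n²π²/3.347².
First three modes:
  n=1: λ₁ = 3.3π²/3.347² ≈ 2.907
  n=2: λ₂ = 13.2π²/3.347² ≈ 11.63 (4× faster decay)
  n=3: λ₃ = 29.7π²/3.347² ≈ 26.166 (9× faster decay)
As t → ∞, higher modes decay exponentially faster. The n=1 mode dominates: φ ~ c₁ sin(πx/3.347) e^{-λ₁t}.
Decay rate: λ₁ = 3.3π²/3.347² ≈ 2.907.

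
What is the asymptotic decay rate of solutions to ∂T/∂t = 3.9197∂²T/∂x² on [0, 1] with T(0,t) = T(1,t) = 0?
Eigenvalues: λₙ = 3.9197n²π².
First three modes:
  n=1: λ₁ = 3.9197π² ≈ 38.686
  n=2: λ₂ = 15.6788π² ≈ 154.744 (4× faster decay)
  n=3: λ₃ = 35.2773π² ≈ 348.173 (9× faster decay)
As t → ∞, higher modes decay exponentially faster. The n=1 mode dominates: T ~ c₁ sin(πx) e^{-λ₁t}.
Decay rate: λ₁ = 3.9197π² ≈ 38.686.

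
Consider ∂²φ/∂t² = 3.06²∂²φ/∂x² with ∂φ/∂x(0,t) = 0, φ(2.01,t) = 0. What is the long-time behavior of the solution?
As t → ∞, φ oscillates (no decay). Energy is conserved; the solution oscillates indefinitely as standing waves.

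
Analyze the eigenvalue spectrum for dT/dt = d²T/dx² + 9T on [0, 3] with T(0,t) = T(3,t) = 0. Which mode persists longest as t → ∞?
Eigenvalues: λₙ = n²π²/3² - 9.
First three modes:
  n=1: λ₁ = π²/3² - 9 ≈ -7.903
  n=2: λ₂ = 4π²/3² - 9 ≈ -4.614
  n=3: λ₃ = 9π²/3² - 9 ≈ 0.87
Since π²/3² ≈ 1.097 < 9, λ₁ < 0.
The n=1 mode grows fastest (−λₙ is largest for n=1) → dominates.
Asymptotic: T ~ c₁ sin(πx/3) e^{7.903t} (exponential growth at rate −λ₁ ≈ 7.903).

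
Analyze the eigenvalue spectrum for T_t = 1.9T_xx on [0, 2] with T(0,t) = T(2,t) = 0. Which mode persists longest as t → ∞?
Eigenvalues: λₙ = 1.9n²π²/2².
First three modes:
  n=1: λ₁ = 1.9π²/2² ≈ 4.688
  n=2: λ₂ = 7.6π²/2² ≈ 18.752 (4× faster decay)
  n=3: λ₃ = 17.1π²/2² ≈ 42.193 (9× faster decay)
As t → ∞, higher modes decay exponentially faster. The n=1 mode dominates: T ~ c₁ sin(πx/2) e^{-λ₁t}.
Decay rate: λ₁ = 1.9π²/2² ≈ 4.688.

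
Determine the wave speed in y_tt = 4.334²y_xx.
Speed = 4.334. Information travels along characteristics x = x₀ ± 4.334t.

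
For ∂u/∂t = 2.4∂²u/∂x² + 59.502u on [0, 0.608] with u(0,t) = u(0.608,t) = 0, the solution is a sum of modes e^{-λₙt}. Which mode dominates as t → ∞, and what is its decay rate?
Eigenvalues: λₙ = 2.4n²π²/0.608² - 59.502.
First three modes:
  n=1: λ₁ = 2.4π²/0.608² - 59.502 ≈ 4.575
  n=2: λ₂ = 9.6π²/0.608² - 59.502 ≈ 196.807
  n=3: λ₃ = 21.6π²/0.608² - 59.502 ≈ 517.193
Since 2.4π²/0.608² ≈ 64.077 > 59.502, all λₙ > 0.
The n=1 mode decays slowest → dominates as t → ∞.
Asymptotic: u ~ c₁ sin(πx/0.608) e^{-λ₁t} with decay rate λ₁ ≈ 4.575.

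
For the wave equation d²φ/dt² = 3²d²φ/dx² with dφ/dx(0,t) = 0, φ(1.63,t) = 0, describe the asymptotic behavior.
φ oscillates (no decay). Energy is conserved; the solution oscillates indefinitely as standing waves.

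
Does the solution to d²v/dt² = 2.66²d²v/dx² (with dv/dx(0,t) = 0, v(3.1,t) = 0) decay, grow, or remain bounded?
v oscillates (no decay). Energy is conserved; the solution oscillates indefinitely as standing waves.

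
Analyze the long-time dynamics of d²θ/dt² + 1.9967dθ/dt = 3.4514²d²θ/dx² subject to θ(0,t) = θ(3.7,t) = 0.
Long-time behavior: θ → 0. Damping (γ=1.9967) dissipates energy; oscillations decay exponentially.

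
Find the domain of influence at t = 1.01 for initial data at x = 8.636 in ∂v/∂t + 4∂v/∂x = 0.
At x = 12.676. The characteristic carries data from (8.636, 0) to (12.676, 1.01).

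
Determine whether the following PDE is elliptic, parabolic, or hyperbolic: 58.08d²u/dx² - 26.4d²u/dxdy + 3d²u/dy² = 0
Coefficients: A = 58.08, B = -26.4, C = 3. B² - 4AC = 0, which is zero, so the equation is parabolic.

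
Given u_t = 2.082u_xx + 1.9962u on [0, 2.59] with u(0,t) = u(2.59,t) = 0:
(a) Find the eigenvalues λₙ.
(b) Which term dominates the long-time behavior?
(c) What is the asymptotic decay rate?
Eigenvalues: λₙ = 2.082n²π²/2.59² - 1.9962.
First three modes:
  n=1: λ₁ = 2.082π²/2.59² - 1.9962 ≈ 1.067
  n=2: λ₂ = 8.328π²/2.59² - 1.9962 ≈ 10.257
  n=3: λ₃ = 18.738π²/2.59² - 1.9962 ≈ 25.573
Since 2.082π²/2.59² ≈ 3.063 > 1.9962, all λₙ > 0.
The n=1 mode decays slowest → dominates as t → ∞.
Asymptotic: u ~ c₁ sin(πx/2.59) e^{-λ₁t} with decay rate λ₁ ≈ 1.067.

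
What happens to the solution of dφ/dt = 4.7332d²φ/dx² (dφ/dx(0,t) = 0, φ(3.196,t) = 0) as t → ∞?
φ → 0. Heat escapes through the Dirichlet boundary.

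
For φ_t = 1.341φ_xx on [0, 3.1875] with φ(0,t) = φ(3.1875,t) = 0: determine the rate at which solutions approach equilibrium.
Eigenvalues: λₙ = 1.341n²π²/3.1875².
First three modes:
  n=1: λ₁ = 1.341π²/3.1875² ≈ 1.303
  n=2: λ₂ = 5.364π²/3.1875² ≈ 5.211 (4× faster decay)
  n=3: λ₃ = 12.069π²/3.1875² ≈ 11.724 (9× faster decay)
As t → ∞, higher modes decay exponentially faster. The n=1 mode dominates: φ ~ c₁ sin(πx/3.1875) e^{-λ₁t}.
Decay rate: λ₁ = 1.341π²/3.1875² ≈ 1.303.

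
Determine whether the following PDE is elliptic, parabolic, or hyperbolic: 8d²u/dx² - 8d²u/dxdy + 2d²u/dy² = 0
Coefficients: A = 8, B = -8, C = 2. B² - 4AC = 0, which is zero, so the equation is parabolic.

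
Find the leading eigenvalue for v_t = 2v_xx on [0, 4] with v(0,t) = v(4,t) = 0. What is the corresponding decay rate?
Eigenvalues: λₙ = 2n²π²/4².
First three modes:
  n=1: λ₁ = 2π²/4² ≈ 1.234
  n=2: λ₂ = 8π²/4² ≈ 4.935 (4× faster decay)
  n=3: λ₃ = 18π²/4² ≈ 11.103 (9× faster decay)
As t → ∞, higher modes decay exponentially faster. The n=1 mode dominates: v ~ c₁ sin(πx/4) e^{-λ₁t}.
Decay rate: λ₁ = 2π²/4² ≈ 1.234.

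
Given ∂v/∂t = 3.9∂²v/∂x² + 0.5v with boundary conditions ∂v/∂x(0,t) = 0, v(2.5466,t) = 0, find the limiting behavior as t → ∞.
v → 0. Diffusion dominates reaction (r=0.5 < κπ²/(4L²)≈1.48); solution decays.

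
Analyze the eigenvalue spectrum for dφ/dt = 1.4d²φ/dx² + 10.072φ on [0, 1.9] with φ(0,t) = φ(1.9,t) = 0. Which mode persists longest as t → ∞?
Eigenvalues: λₙ = 1.4n²π²/1.9² - 10.072.
First three modes:
  n=1: λ₁ = 1.4π²/1.9² - 10.072 ≈ -6.244
  n=2: λ₂ = 5.6π²/1.9² - 10.072 ≈ 5.238
  n=3: λ₃ = 12.6π²/1.9² - 10.072 ≈ 24.376
Since 1.4π²/1.9² ≈ 3.828 < 10.072, λ₁ < 0.
The n=1 mode grows fastest (−λₙ is largest for n=1) → dominates.
Asymptotic: φ ~ c₁ sin(πx/1.9) e^{6.244t} (exponential growth at rate −λ₁ ≈ 6.244).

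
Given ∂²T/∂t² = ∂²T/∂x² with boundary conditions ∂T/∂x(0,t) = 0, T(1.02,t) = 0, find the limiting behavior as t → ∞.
T oscillates (no decay). Energy is conserved; the solution oscillates indefinitely as standing waves.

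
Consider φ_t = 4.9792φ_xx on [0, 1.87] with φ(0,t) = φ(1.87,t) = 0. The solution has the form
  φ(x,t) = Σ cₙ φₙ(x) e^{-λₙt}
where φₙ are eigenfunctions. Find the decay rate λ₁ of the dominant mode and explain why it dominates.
Eigenvalues: λₙ = 4.9792n²π²/1.87².
First three modes:
  n=1: λ₁ = 4.9792π²/1.87² ≈ 14.053
  n=2: λ₂ = 19.9168π²/1.87² ≈ 56.213 (4× faster decay)
  n=3: λ₃ = 44.8128π²/1.87² ≈ 126.479 (9× faster decay)
As t → ∞, higher modes decay exponentially faster. The n=1 mode dominates: φ ~ c₁ sin(πx/1.87) e^{-λ₁t}.
Decay rate: λ₁ = 4.9792π²/1.87² ≈ 14.053.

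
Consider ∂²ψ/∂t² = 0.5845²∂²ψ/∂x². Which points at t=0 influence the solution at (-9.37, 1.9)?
Domain of dependence: [-10.48055, -8.25945]. Signals travel at speed 0.5845, so data within |x - -9.37| ≤ 0.5845·1.9 = 1.11055 can reach the point.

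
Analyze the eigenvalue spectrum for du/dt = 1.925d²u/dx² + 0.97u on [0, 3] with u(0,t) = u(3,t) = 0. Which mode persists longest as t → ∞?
Eigenvalues: λₙ = 1.925n²π²/3² - 0.97.
First three modes:
  n=1: λ₁ = 1.925π²/3² - 0.97 ≈ 1.141
  n=2: λ₂ = 7.7π²/3² - 0.97 ≈ 7.474
  n=3: λ₃ = 17.325π²/3² - 0.97 ≈ 18.029
Since 1.925π²/3² ≈ 2.111 > 0.97, all λₙ > 0.
The n=1 mode decays slowest → dominates as t → ∞.
Asymptotic: u ~ c₁ sin(πx/3) e^{-λ₁t} with decay rate λ₁ ≈ 1.141.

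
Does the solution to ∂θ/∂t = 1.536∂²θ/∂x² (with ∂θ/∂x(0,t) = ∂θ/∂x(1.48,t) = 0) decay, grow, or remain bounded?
θ → constant (steady state). Heat is conserved (no flux at boundaries); solution approaches the spatial average.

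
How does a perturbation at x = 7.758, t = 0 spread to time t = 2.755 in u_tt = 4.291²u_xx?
Domain of influence: [-4.063705, 19.579705]. Data at x = 7.758 spreads outward at speed 4.291.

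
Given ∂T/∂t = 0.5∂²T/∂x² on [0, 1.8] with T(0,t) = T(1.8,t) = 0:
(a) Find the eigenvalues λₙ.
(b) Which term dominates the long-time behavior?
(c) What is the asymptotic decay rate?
Eigenvalues: λₙ = 0.5n²π²/1.8².
First three modes:
  n=1: λ₁ = 0.5π²/1.8² ≈ 1.523
  n=2: λ₂ = 2π²/1.8² ≈ 6.092 (4× faster decay)
  n=3: λ₃ = 4.5π²/1.8² ≈ 13.708 (9× faster decay)
As t → ∞, higher modes decay exponentially faster. The n=1 mode dominates: T ~ c₁ sin(πx/1.8) e^{-λ₁t}.
Decay rate: λ₁ = 0.5π²/1.8² ≈ 1.523.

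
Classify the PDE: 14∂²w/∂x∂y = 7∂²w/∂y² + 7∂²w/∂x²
Rewriting in standard form: -7∂²w/∂x² + 14∂²w/∂x∂y - 7∂²w/∂y² = 0. A = -7, B = 14, C = -7. Discriminant B² - 4AC = 0. Since 0 = 0, parabolic.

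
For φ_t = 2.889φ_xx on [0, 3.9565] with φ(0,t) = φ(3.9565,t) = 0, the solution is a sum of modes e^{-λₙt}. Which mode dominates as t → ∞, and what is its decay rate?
Eigenvalues: λₙ = 2.889n²π²/3.9565².
First three modes:
  n=1: λ₁ = 2.889π²/3.9565² ≈ 1.821
  n=2: λ₂ = 11.556π²/3.9565² ≈ 7.286 (4× faster decay)
  n=3: λ₃ = 26.001π²/3.9565² ≈ 16.393 (9× faster decay)
As t → ∞, higher modes decay exponentially faster. The n=1 mode dominates: φ ~ c₁ sin(πx/3.9565) e^{-λ₁t}.
Decay rate: λ₁ = 2.889π²/3.9565² ≈ 1.821.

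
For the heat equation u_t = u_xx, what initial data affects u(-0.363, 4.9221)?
The entire real line. The heat equation has infinite propagation speed: any initial disturbance instantly affects all points (though exponentially small far away).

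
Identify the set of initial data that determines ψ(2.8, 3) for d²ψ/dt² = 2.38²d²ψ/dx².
Domain of dependence: [-4.34, 9.94]. Signals travel at speed 2.38, so data within |x - 2.8| ≤ 2.38·3 = 7.14 can reach the point.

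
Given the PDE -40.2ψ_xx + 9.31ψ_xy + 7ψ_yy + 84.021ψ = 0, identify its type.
The second-order coefficients are A = -40.2, B = 9.31, C = 7. Since B² - 4AC = 1212.2761 > 0, this is a hyperbolic PDE.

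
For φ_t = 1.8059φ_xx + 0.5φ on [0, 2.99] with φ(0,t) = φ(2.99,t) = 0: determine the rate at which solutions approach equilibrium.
Eigenvalues: λₙ = 1.8059n²π²/2.99² - 0.5.
First three modes:
  n=1: λ₁ = 1.8059π²/2.99² - 0.5 ≈ 1.494
  n=2: λ₂ = 7.2236π²/2.99² - 0.5 ≈ 7.475
  n=3: λ₃ = 16.2531π²/2.99² - 0.5 ≈ 17.443
Since 1.8059π²/2.99² ≈ 1.994 > 0.5, all λₙ > 0.
The n=1 mode decays slowest → dominates as t → ∞.
Asymptotic: φ ~ c₁ sin(πx/2.99) e^{-λ₁t} with decay rate λ₁ ≈ 1.494.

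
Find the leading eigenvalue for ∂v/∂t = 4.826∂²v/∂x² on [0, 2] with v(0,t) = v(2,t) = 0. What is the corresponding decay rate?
Eigenvalues: λₙ = 4.826n²π²/2².
First three modes:
  n=1: λ₁ = 4.826π²/2² ≈ 11.908
  n=2: λ₂ = 19.304π²/2² ≈ 47.631 (4× faster decay)
  n=3: λ₃ = 43.434π²/2² ≈ 107.169 (9× faster decay)
As t → ∞, higher modes decay exponentially faster. The n=1 mode dominates: v ~ c₁ sin(πx/2) e^{-λ₁t}.
Decay rate: λ₁ = 4.826π²/2² ≈ 11.908.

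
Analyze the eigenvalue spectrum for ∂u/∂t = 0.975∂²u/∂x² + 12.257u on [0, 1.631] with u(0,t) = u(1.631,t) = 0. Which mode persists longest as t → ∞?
Eigenvalues: λₙ = 0.975n²π²/1.631² - 12.257.
First three modes:
  n=1: λ₁ = 0.975π²/1.631² - 12.257 ≈ -8.64
  n=2: λ₂ = 3.9π²/1.631² - 12.257 ≈ 2.213
  n=3: λ₃ = 8.775π²/1.631² - 12.257 ≈ 20.3
Since 0.975π²/1.631² ≈ 3.617 < 12.257, λ₁ < 0.
The n=1 mode grows fastest (−λₙ is largest for n=1) → dominates.
Asymptotic: u ~ c₁ sin(πx/1.631) e^{8.64t} (exponential growth at rate −λ₁ ≈ 8.64).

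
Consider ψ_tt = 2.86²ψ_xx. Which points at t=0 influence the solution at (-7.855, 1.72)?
Domain of dependence: [-12.7742, -2.9358]. Signals travel at speed 2.86, so data within |x - -7.855| ≤ 2.86·1.72 = 4.9192 can reach the point.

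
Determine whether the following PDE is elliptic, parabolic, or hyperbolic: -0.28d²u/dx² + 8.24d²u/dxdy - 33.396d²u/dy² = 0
Coefficients: A = -0.28, B = 8.24, C = -33.396. B² - 4AC = 30.49408, which is positive, so the equation is hyperbolic.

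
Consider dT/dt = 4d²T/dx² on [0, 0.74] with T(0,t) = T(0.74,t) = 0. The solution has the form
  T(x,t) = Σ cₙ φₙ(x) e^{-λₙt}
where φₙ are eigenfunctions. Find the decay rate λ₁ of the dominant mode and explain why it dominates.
Eigenvalues: λₙ = 4n²π²/0.74².
First three modes:
  n=1: λ₁ = 4π²/0.74² ≈ 72.094
  n=2: λ₂ = 16π²/0.74² ≈ 288.374 (4× faster decay)
  n=3: λ₃ = 36π²/0.74² ≈ 648.842 (9× faster decay)
As t → ∞, higher modes decay exponentially faster. The n=1 mode dominates: T ~ c₁ sin(πx/0.74) e^{-λ₁t}.
Decay rate: λ₁ = 4π²/0.74² ≈ 72.094.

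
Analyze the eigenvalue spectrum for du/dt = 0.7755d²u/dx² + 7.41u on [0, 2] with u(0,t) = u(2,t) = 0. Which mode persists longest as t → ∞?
Eigenvalues: λₙ = 0.7755n²π²/2² - 7.41.
First three modes:
  n=1: λ₁ = 0.7755π²/2² - 7.41 ≈ -5.497
  n=2: λ₂ = 3.102π²/2² - 7.41 ≈ 0.244
  n=3: λ₃ = 6.9795π²/2² - 7.41 ≈ 9.811
Since 0.7755π²/2² ≈ 1.913 < 7.41, λ₁ < 0.
The n=1 mode grows fastest (−λₙ is largest for n=1) → dominates.
Asymptotic: u ~ c₁ sin(πx/2) e^{5.497t} (exponential growth at rate −λ₁ ≈ 5.497).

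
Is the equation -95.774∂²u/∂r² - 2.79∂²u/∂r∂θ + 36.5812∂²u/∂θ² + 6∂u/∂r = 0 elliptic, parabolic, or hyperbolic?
Computing B² - 4AC with A = -95.774, B = -2.79, C = 36.5812: discriminant = 14021.8954952 (positive). Answer: hyperbolic.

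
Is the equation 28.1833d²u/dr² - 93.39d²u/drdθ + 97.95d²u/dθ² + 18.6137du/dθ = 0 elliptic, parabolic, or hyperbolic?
Computing B² - 4AC with A = 28.1833, B = -93.39, C = 97.95: discriminant = -2320.52484 (negative). Answer: elliptic.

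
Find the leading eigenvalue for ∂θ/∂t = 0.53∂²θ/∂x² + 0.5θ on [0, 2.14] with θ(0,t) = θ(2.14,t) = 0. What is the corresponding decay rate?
Eigenvalues: λₙ = 0.53n²π²/2.14² - 0.5.
First three modes:
  n=1: λ₁ = 0.53π²/2.14² - 0.5 ≈ 0.642
  n=2: λ₂ = 2.12π²/2.14² - 0.5 ≈ 4.069
  n=3: λ₃ = 4.77π²/2.14² - 0.5 ≈ 9.78
Since 0.53π²/2.14² ≈ 1.142 > 0.5, all λₙ > 0.
The n=1 mode decays slowest → dominates as t → ∞.
Asymptotic: θ ~ c₁ sin(πx/2.14) e^{-λ₁t} with decay rate λ₁ ≈ 0.642.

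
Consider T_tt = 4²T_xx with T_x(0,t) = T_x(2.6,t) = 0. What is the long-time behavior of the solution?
As t → ∞, T oscillates about a mean that drifts linearly in t (generically unbounded; no decay). There is no damping, so the nonconstant modes persist as standing waves (energy conserved, no decay). But with Neumann conditions at both ends the constant mode has eigenvalue 0: the spatial mean M(t) of T satisfies M'' = 0, so M(t) = M(0) + M'(0)·t. Unless the initial velocity has zero mean (∫T_t(x,0)dx = 0), the solution grows linearly in t (unbounded, though not exponentially); if it does have zero mean, the solution stays bounded and simply oscillates.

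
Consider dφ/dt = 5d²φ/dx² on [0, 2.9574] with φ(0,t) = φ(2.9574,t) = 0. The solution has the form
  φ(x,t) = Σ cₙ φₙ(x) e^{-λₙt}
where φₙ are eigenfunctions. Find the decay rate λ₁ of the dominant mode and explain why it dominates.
Eigenvalues: λₙ = 5n²π²/2.9574².
First three modes:
  n=1: λ₁ = 5π²/2.9574² ≈ 5.642
  n=2: λ₂ = 20π²/2.9574² ≈ 22.569 (4× faster decay)
  n=3: λ₃ = 45π²/2.9574² ≈ 50.78 (9× faster decay)
As t → ∞, higher modes decay exponentially faster. The n=1 mode dominates: φ ~ c₁ sin(πx/2.9574) e^{-λ₁t}.
Decay rate: λ₁ = 5π²/2.9574² ≈ 5.642.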